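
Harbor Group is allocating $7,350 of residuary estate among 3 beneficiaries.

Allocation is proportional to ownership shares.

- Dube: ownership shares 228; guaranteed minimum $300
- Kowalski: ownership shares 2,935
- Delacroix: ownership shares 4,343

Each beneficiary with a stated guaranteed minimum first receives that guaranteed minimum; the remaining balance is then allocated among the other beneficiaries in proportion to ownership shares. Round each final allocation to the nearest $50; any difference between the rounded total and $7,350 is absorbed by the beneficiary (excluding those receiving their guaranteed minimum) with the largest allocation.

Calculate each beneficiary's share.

Dube: $300 · Kowalski: $2,850 · Delacroix: $4,200

Fund the minimums — Dube $300. Remaining pool $7,050.
Remaining pool split over remaining ownership shares 7,278: Kowalski 2,843.05 → $2,850; Delacroix 4,206.95 → $4,200.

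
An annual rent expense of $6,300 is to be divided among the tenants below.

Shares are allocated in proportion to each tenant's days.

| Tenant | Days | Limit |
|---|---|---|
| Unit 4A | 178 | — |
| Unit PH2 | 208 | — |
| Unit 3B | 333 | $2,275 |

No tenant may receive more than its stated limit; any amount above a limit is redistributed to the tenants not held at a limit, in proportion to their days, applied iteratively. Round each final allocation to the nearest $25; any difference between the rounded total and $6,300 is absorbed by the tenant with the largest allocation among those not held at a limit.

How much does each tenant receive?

Unit 4A: $1,850; Unit PH2: $2,175; Unit 3B: $2,275

Days total: 719.
Proportional shares (ignoring caps): Unit 4A 1,559.67; Unit PH2 1,822.53; Unit 3B 2,917.80.
Cap binds for Unit 3B ($2,275); remaining pool $4,025 reallocated over remaining days 386.
Shares after redistribution: Unit 4A 1,856.09 → $1,850; Unit PH2 2,168.91 → $2,175.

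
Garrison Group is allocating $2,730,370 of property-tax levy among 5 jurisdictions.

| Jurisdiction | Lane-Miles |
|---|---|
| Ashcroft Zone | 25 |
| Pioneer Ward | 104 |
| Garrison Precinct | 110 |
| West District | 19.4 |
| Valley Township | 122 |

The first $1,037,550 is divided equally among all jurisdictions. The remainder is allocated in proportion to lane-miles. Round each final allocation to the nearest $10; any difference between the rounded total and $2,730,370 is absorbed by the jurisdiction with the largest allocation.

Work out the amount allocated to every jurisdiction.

Ashcroft Zone: $318,760 · Pioneer Ward: $670,320 · Garrison Precinct: $697,020 · West District: $293,840 · Valley Township: $750,430

Equal tier: $1,037,550 ÷ 5 = $207,510 apiece.
Remainder $1,692,820 by lane-miles (total 380.4): Ashcroft Zone 111,252.63 → $111,250; Pioneer Ward 462,810.94 → $462,810; Garrison Precinct 489,511.57 → $489,510; West District 86,332.04 → $86,330; Valley Township 542,912.83 → $542,910.
Rounding difference +$10 on remainder applied to Valley Township.
Totals: Ashcroft Zone $207,510 + $111,250 = $318,760; Pioneer Ward $207,510 + $462,810 = $670,320; Garrison Precinct $207,510 + $489,510 = $697,020; West District $207,510 + $86,330 = $293,840; Valley Township $207,510 + $542,920 = $750,430.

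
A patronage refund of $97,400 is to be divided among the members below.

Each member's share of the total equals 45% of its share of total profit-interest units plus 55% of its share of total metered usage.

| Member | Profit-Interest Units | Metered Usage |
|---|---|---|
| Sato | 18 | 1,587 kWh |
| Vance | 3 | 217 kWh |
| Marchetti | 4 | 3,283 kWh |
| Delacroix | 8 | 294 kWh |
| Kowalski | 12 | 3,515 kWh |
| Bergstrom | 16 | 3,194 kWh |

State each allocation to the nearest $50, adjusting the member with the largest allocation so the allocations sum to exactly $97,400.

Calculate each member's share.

Sato: $19,950 | Vance: $3,100 | Marchetti: $17,400 | Delacroix: $7,050 | Kowalski: $24,200 | Bergstrom: $25,700

Profit-interest units total 61; metered usage total 12,090.
Composite weights (45% profit-interest units + 55% metered usage): Sato 0.2050; Vance 0.0320; Marchetti 0.1789; Delacroix 0.0724; Kowalski 0.2484; Bergstrom 0.2633.
Raw shares: Sato 19,965.34; Vance 3,117.09; Marchetti 17,420.86; Delacroix 7,050.89; Kowalski 24,197.03; Bergstrom 25,648.80.
At nearest $50: Sato $19,950; Vance $3,100; Marchetti $17,400; Delacroix $7,050; Kowalski $24,200; Bergstrom $25,650. Sum = $97,350.
Difference $97,400 − $97,350 = +$50 applied to largest allocation (Bergstrom): Bergstrom becomes $25,700.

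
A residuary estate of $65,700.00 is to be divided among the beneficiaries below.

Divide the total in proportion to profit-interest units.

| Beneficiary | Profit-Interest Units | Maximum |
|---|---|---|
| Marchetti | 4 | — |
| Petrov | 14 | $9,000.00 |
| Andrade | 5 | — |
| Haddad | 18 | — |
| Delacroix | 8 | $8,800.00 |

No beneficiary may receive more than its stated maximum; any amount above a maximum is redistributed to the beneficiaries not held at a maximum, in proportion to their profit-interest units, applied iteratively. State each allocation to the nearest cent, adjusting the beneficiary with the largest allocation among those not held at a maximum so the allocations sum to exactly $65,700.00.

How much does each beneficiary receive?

Total profit-interest units = 49.
Pro-rata shares before constraints: Marchetti 5,363.2653; Petrov 18,771.4286; Andrade 6,704.0816; Haddad 24,134.6939; Delacroix 10,726.5306.
Capped: Petrov ($9,000.00), Delacroix ($8,800.00); remaining pool $47,900.00 reallocated over remaining profit-interest units 27.
Remaining shares: Marchetti 7,096.2963 → $7,096.30; Andrade 8,870.3704 → $8,870.37; Haddad 31,933.3333 → $31,933.33.

Marchetti: $7,096.30 · Petrov: $9,000.00 · Andrade: $8,870.37 · Haddad: $31,933.33 · Delacroix: $8,800.00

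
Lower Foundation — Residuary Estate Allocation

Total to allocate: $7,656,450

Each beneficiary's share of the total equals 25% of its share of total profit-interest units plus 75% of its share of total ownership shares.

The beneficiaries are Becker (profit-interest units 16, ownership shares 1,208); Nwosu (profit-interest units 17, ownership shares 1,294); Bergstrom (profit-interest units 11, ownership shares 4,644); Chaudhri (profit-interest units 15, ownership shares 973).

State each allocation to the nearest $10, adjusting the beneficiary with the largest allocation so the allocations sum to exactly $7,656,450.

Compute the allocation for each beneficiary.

Profit-interest units total 59; ownership shares total 8,119.
Combined weights (25% profit-interest units + 75% ownership shares): Becker 0.1794; Nwosu 0.1916; Bergstrom 0.4756; Chaudhri 0.1534.
Pro-rata amounts: Becker 1,373,465.36; Nwosu 1,466,733.29; Bergstrom 3,641,437.39; Chaudhri 1,174,813.96.
Rounded to nearest $10: Becker $1,373,470; Nwosu $1,466,730; Bergstrom $3,641,440; Chaudhri $1,174,810. Sum = $7,656,450.
Sum already equals the total — no adjustment.

Becker: $1,373,470; Nwosu: $1,466,730; Bergstrom: $3,641,440; Chaudhri: $1,174,810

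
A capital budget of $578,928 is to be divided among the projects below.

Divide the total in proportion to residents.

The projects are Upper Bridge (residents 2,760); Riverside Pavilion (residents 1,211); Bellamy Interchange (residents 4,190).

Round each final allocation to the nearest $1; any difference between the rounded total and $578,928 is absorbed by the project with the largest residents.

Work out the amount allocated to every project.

Sum of residents: 2,760 + 1,211 + 4,190 = 8,161.
Unrounded shares: Upper Bridge 195,789.89; Riverside Pavilion 85,906.36; Bellamy Interchange 297,231.75.
Rounded to nearest $1: Upper Bridge $195,790; Riverside Pavilion $85,906; Bellamy Interchange $297,232. Sum = $578,928.
Rounded total matches; no reconciliation needed.

Upper Bridge: $195,790 · Riverside Pavilion: $85,906 · Bellamy Interchange: $297,232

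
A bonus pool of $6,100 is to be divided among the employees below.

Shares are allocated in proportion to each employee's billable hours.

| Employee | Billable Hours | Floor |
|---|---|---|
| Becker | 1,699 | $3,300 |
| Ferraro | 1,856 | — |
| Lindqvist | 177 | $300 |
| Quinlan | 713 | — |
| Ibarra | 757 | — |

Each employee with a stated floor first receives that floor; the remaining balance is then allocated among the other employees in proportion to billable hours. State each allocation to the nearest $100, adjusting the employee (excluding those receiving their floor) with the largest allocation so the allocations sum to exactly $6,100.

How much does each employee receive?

Becker: $3,300 · Ferraro: $1,400 · Lindqvist: $300 · Quinlan: $500 · Ibarra: $600

Fund the minimums — Becker $3,300; Lindqvist $300. Residual $2,500.
Residual split over remaining billable hours 3,326: Ferraro 1,395.07 → $1,400; Quinlan 535.93 → $500; Ibarra 569.00 → $600.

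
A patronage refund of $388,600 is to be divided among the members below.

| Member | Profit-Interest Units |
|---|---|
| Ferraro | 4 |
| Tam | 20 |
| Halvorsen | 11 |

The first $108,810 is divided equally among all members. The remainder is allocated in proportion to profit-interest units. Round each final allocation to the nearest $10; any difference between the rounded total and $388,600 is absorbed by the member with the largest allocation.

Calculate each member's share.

Ferraro: $68,250 · Tam: $196,150 · Halvorsen: $124,200

$108,810 shared equally gives $36,270 per member.
Remainder $279,790 by profit-interest units (total 35): Ferraro 31,976.00 → $31,980; Tam 159,880.00 → $159,880; Halvorsen 87,934.00 → $87,930.
Totals: Ferraro $36,270 + $31,980 = $68,250; Tam $36,270 + $159,880 = $196,150; Halvorsen $36,270 + $87,930 = $124,200.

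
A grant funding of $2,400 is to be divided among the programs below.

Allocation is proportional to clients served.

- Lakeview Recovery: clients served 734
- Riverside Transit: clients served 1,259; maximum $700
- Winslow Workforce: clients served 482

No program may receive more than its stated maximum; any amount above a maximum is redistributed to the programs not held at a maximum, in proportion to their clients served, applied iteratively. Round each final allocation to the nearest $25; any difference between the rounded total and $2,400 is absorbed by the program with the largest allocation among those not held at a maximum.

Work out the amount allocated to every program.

Sum of clients served: 2,475.
Proportional shares (ignoring caps): Lakeview Recovery 711.76; Riverside Transit 1,220.85; Winslow Workforce 467.39.
Capped: Riverside Transit ($700); remaining pool $1,700 reallocated over remaining clients served 1,216.
Remaining shares: Lakeview Recovery 1,026.15 → $1,025; Winslow Workforce 673.85 → $675.

Lakeview Recovery: $1,025; Riverside Transit: $700; Winslow Workforce: $675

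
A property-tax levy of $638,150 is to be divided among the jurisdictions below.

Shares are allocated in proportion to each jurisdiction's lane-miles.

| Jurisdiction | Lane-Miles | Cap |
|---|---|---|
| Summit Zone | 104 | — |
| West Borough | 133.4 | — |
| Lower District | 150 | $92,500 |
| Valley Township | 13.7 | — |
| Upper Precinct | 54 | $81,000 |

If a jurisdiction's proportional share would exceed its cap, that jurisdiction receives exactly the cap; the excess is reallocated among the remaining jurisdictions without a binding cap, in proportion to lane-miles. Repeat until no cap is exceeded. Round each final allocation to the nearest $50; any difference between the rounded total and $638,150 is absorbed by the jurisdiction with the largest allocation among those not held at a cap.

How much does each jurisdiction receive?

Combined lane-miles = 455.1.
Unconstrained shares: Summit Zone 145,830.81; West Borough 187,056.05; Lower District 210,332.89; Valley Township 19,210.40; Upper Precinct 75,719.84.
Cap binds for Lower District ($92,500); residual $545,650 reallocated over remaining lane-miles 305.1.
Cap binds for Upper Precinct ($81,000); residual $464,650 reallocated over remaining lane-miles 251.1.
Shares after redistribution: Summit Zone 192,447.63 → $192,450; West Borough 246,851.10 → $246,850; Valley Township 25,351.27 → $25,350.

Summit Zone: $192,450; West Borough: $246,850; Lower District: $92,500; Valley Township: $25,350; Upper Precinct: $81,000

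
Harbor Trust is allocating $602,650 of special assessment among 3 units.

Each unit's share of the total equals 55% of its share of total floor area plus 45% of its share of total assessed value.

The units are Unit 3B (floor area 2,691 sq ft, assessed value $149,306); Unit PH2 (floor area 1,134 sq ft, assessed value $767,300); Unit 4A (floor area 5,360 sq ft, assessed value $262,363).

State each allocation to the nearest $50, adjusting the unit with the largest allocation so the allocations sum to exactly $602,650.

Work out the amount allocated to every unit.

Unit 3B: $131,450 | Unit PH2: $217,400 | Unit 4A: $253,800

Totals — floor area 9,185, assessed value 1,178,969.
Combined weights (55% floor area + 45% assessed value): Unit 3B 0.2181; Unit PH2 0.3608; Unit 4A 0.4211.
Unrounded shares: Unit 3B 131,453.78; Unit PH2 217,420.74; Unit 4A 253,775.47.
At nearest $50: Unit 3B $131,450; Unit PH2 $217,400; Unit 4A $253,800. Sum = $602,650.
No rounding difference to absorb.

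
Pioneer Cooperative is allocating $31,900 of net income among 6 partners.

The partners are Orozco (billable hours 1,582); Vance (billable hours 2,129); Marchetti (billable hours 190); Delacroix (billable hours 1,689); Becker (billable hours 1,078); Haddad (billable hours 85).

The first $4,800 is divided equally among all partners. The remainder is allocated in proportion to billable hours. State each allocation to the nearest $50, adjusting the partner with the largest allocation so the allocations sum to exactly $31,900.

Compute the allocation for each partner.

$4,800 shared equally gives $800 per partner.
Remainder $27,100 by billable hours (total 6,753): Orozco 6,348.62 → $6,350; Vance 8,543.74 → $8,550; Marchetti 762.48 → $750; Delacroix 6,778.01 → $6,800; Becker 4,326.05 → $4,350; Haddad 341.11 → $350.
Rounding difference −$50 on remainder applied to Vance.
Totals: Orozco $800 + $6,350 = $7,150; Vance $800 + $8,500 = $9,300; Marchetti $800 + $750 = $1,550; Delacroix $800 + $6,800 = $7,600; Becker $800 + $4,350 = $5,150; Haddad $800 + $350 = $1,150.

Orozco: $7,150 · Vance: $9,300 · Marchetti: $1,550 · Delacroix: $7,600 · Becker: $5,150 · Haddad: $1,150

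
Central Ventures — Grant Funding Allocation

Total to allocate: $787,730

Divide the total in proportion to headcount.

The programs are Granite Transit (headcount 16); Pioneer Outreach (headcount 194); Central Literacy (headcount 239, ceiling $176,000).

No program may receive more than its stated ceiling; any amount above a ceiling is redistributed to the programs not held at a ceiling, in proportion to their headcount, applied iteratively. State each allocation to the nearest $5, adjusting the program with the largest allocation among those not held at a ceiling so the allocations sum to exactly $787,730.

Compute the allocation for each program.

Granite Transit: $46,610 · Pioneer Outreach: $565,120 · Central Literacy: $176,000

Headcount total: 449.
Proportional shares (ignoring caps): Granite Transit 28,070.56; Pioneer Outreach 340,355.50; Central Literacy 419,303.94.
Capped: Central Literacy ($176,000); balance $611,730 reallocated over remaining headcount 210.
Shares after redistribution: Granite Transit 46,608.00 → $46,610; Pioneer Outreach 565,122.00 → $565,120.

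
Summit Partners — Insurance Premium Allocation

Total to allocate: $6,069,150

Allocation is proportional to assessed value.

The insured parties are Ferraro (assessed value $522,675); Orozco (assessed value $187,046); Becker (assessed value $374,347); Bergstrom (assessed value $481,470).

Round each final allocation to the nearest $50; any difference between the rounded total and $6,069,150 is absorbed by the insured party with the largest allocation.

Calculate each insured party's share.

Combined assessed value = 1,565,538.
Raw shares: Ferraro 522,675/1,565,538 × $6,069,150 = 2,026,263.80; Orozco 187,046/1,565,538 × $6,069,150 = 725,124.67; Becker 374,347/1,565,538 × $6,069,150 = 1,451,237.91; Bergstrom 481,470/1,565,538 × $6,069,150 = 1,866,523.62.
Rounded to nearest $50: Ferraro $2,026,250; Orozco $725,100; Becker $1,451,250; Bergstrom $1,866,500. Sum = $6,069,100.
Difference $6,069,150 − $6,069,100 = +$50 applied to largest allocation (Ferraro): Ferraro becomes $2,026,300.

Ferraro: $2,026,300; Orozco: $725,100; Becker: $1,451,250; Bergstrom: $1,866,500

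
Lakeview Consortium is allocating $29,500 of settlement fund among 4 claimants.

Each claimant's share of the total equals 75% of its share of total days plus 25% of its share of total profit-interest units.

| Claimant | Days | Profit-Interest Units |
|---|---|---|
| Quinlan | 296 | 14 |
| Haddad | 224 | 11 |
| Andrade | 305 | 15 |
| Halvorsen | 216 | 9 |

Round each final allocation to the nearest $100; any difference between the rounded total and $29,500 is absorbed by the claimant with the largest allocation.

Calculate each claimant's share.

Days total 1,041; profit-interest units total 49.
Combined weights (75% days + 25% profit-interest units): Quinlan 0.2847; Haddad 0.2175; Andrade 0.2963; Halvorsen 0.2015.
Raw shares: Quinlan 8,398.21; Haddad 6,416.42; Andrade 8,740.00; Halvorsen 5,945.37.
At nearest $100: Quinlan $8,400; Haddad $6,400; Andrade $8,700; Halvorsen $5,900. Sum = $29,400.
Difference $29,500 − $29,400 = +$100 applied to largest allocation (Andrade): Andrade becomes $8,800.

Quinlan: $8,400 | Haddad: $6,400 | Andrade: $8,800 | Halvorsen: $5,900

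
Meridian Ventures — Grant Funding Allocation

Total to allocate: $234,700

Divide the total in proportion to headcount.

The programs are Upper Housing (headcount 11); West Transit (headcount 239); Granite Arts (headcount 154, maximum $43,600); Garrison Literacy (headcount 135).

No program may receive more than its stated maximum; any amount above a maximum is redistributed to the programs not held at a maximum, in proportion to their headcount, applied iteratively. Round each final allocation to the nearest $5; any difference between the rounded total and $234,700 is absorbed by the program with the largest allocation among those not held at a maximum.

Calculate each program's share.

Sum of headcount: 539.
Pro-rata shares before constraints: Upper Housing 4,789.80; West Transit 104,069.20; Granite Arts 67,057.14; Garrison Literacy 58,783.86.
Cap binds for Granite Arts ($43,600); remaining pool $191,100 reallocated over remaining headcount 385.
Remaining shares: Upper Housing 5,460.00 → $5,460; West Transit 118,630.91 → $118,630; Garrison Literacy 67,009.09 → $67,010.

Upper Housing: $5,460; West Transit: $118,630; Granite Arts: $43,600; Garrison Literacy: $67,010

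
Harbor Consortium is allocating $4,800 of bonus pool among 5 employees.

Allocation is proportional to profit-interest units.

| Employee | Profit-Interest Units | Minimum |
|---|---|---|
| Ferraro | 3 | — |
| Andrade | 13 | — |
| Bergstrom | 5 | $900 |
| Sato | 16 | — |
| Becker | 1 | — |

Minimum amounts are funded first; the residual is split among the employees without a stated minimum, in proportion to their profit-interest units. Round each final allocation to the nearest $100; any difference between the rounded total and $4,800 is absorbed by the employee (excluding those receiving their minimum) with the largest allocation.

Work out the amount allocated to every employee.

Ferraro: $400; Andrade: $1,500; Bergstrom: $900; Sato: $1,900; Becker: $100

Minimums first: Bergstrom $900. Balance $3,900.
Balance split over remaining profit-interest units 33: Ferraro 354.55 → $400; Andrade 1,536.36 → $1,500; Sato 1,890.91 → $1,900; Becker 118.18 → $100.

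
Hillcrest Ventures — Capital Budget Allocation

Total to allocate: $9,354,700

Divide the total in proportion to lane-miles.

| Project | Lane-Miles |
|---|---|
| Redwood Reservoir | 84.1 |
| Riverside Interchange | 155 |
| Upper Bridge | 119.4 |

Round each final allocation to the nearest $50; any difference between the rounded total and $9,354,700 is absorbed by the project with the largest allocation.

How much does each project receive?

Redwood Reservoir: $2,194,500 · Riverside Interchange: $4,044,600 · Upper Bridge: $3,115,600

Sum of lane-miles: 358.5.
Proportional shares: Redwood Reservoir 84.1/358.5 × $9,354,700 = 2,194,505.63; Riverside Interchange 155/358.5 × $9,354,700 = 4,044,570.43; Upper Bridge 119.4/358.5 × $9,354,700 = 3,115,623.93.
Rounded to nearest $50: Redwood Reservoir $2,194,500; Riverside Interchange $4,044,550; Upper Bridge $3,115,600. Sum = $9,354,650.
Difference $9,354,700 − $9,354,650 = +$50 applied to largest allocation (Riverside Interchange): Riverside Interchange becomes $4,044,600.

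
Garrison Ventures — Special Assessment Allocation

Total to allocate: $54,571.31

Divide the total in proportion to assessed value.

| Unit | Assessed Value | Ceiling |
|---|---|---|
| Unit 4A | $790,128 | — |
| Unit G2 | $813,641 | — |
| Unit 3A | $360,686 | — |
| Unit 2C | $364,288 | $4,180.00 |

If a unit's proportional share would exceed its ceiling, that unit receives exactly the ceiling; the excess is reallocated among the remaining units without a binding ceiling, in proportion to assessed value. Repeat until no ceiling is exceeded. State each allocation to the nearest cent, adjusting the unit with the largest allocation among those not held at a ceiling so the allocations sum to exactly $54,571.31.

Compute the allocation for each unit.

Unit 4A: $20,268.01; Unit G2: $20,871.15; Unit 3A: $9,252.15; Unit 2C: $4,180.00

Total assessed value = 2,328,743.
Unconstrained shares: Unit 4A 18,515.7057; Unit G2 19,066.7048; Unit 3A 8,452.2455; Unit 2C 8,536.6541.
Capped: Unit 2C ($4,180.00); balance $50,391.31 reallocated over remaining assessed value 1,964,455.
Remaining shares: Unit 4A 20,268.0056 → $20,268.01; Unit G2 20,871.1505 → $20,871.15; Unit 3A 9,252.1539 → $9,252.15.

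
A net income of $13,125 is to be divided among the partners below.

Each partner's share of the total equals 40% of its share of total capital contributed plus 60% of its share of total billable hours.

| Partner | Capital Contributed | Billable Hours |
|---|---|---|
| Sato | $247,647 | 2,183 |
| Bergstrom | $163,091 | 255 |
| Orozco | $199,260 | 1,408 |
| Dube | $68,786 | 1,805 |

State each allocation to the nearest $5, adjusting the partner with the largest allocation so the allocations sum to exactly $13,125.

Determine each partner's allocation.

Capital contributed total 678,784; billable hours total 5,651.
Blended shares (40% capital contributed + 60% billable hours): Sato 0.3777; Bergstrom 0.1232; Orozco 0.2669; Dube 0.2322.
Unrounded shares: Sato 4,957.54; Bergstrom 1,616.77; Orozco 3,503.29; Dube 3,047.39.
Rounded to nearest $5: Sato $4,960; Bergstrom $1,615; Orozco $3,505; Dube $3,045. Sum = $13,125.
Rounded total matches; no reconciliation needed.

Sato: $4,960 · Bergstrom: $1,615 · Orozco: $3,505 · Dube: $3,045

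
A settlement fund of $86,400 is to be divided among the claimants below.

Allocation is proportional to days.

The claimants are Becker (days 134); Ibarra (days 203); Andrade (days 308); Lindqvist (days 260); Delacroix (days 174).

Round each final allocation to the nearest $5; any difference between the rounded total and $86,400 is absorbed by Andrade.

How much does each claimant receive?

Becker: $10,730 | Ibarra: $16,255 | Andrade: $24,660 | Lindqvist: $20,820 | Delacroix: $13,935

Days total: 1,079.
Proportional shares: Becker 134/1,079 × $86,400 = 10,729.94; Ibarra 203/1,079 × $86,400 = 16,255.05; Andrade 308/1,079 × $86,400 = 24,662.84; Lindqvist 260/1,079 × $86,400 = 20,819.28; Delacroix 174/1,079 × $86,400 = 13,932.90.
Rounded to nearest $5: Becker $10,730; Ibarra $16,255; Andrade $24,665; Lindqvist $20,820; Delacroix $13,935. Sum = $86,405.
Difference $86,400 − $86,405 = −$5 applied to Andrade: Andrade becomes $24,660.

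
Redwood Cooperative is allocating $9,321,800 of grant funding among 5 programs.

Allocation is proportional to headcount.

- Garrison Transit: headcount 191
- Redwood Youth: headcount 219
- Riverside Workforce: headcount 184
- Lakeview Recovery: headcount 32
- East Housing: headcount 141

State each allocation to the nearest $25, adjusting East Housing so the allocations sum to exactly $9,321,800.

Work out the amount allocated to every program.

Sum of headcount: 767.
Raw shares: Garrison Transit 191/767 × $9,321,800 = 2,321,334.81; Redwood Youth 219/767 × $9,321,800 = 2,661,635.20; Riverside Workforce 184/767 × $9,321,800 = 2,236,259.71; Lakeview Recovery 32/767 × $9,321,800 = 388,914.73; East Housing 141/767 × $9,321,800 = 1,713,655.54.
At nearest $25: Garrison Transit $2,321,325; Redwood Youth $2,661,625; Riverside Workforce $2,236,250; Lakeview Recovery $388,925; East Housing $1,713,650. Sum = $9,321,775.
Difference $9,321,800 − $9,321,775 = +$25 applied to East Housing: East Housing becomes $1,713,675.

Garrison Transit: $2,321,325; Redwood Youth: $2,661,625; Riverside Workforce: $2,236,250; Lakeview Recovery: $388,925; East Housing: $1,713,675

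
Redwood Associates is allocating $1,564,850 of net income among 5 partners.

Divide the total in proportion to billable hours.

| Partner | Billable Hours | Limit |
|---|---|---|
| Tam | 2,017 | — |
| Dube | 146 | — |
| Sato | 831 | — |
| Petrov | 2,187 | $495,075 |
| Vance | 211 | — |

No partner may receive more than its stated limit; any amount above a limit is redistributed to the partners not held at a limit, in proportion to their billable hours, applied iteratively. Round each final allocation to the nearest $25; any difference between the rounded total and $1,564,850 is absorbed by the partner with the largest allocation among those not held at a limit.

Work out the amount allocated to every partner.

Tam: $673,250 | Dube: $48,725 | Sato: $277,375 | Petrov: $495,075 | Vance: $70,425

Billable hours total: 5,392.
Unconstrained shares: Tam 585,367.67; Dube 42,371.68; Sato 241,170.32; Petrov 634,704.55; Vance 61,235.78.
Held at cap: Petrov ($495,075); balance $1,069,775 reallocated over remaining billable hours 3,205.
Shares after redistribution: Tam 673,240.62 → $673,250; Dube 48,732.34 → $48,725; Sato 277,373.80 → $277,375; Vance 70,428.24 → $70,425.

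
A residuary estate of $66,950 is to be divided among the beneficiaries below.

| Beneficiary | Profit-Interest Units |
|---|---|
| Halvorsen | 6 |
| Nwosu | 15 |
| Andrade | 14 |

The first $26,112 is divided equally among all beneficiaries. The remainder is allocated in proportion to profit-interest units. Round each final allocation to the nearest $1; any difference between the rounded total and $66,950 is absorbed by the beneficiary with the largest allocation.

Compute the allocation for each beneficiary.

Halvorsen: $15,705 | Nwosu: $26,206 | Andrade: $25,039

First tranche $26,112 split equally: $8,704 each.
Remainder $40,838 by profit-interest units (total 35): Halvorsen 7,000.80 → $7,001; Nwosu 17,502.00 → $17,502; Andrade 16,335.20 → $16,335.
Totals: Halvorsen $8,704 + $7,001 = $15,705; Nwosu $8,704 + $17,502 = $26,206; Andrade $8,704 + $16,335 = $25,039.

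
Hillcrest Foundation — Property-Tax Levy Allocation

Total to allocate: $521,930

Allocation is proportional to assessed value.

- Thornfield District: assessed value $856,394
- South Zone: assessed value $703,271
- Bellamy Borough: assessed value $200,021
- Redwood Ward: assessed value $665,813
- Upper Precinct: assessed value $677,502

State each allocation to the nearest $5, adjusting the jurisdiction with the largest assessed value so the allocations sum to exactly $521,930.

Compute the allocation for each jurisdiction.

Thornfield District: $144,050; South Zone: $118,290; Bellamy Borough: $33,645; Redwood Ward: $111,990; Upper Precinct: $113,955

Combined assessed value = 3,103,001.
Proportional shares: Thornfield District 856,394/3,103,001 × $521,930 = 144,046.91; South Zone 703,271/3,103,001 × $521,930 = 118,291.37; Bellamy Borough 200,021/3,103,001 × $521,930 = 33,643.87; Redwood Ward 665,813/3,103,001 × $521,930 = 111,990.87; Upper Precinct 677,502/3,103,001 × $521,930 = 113,956.98.
After rounding ($5): Thornfield District $144,045; South Zone $118,290; Bellamy Borough $33,645; Redwood Ward $111,990; Upper Precinct $113,955. Sum = $521,925.
Difference $521,930 − $521,925 = +$5 applied to largest assessed value (Thornfield District): Thornfield District becomes $144,050.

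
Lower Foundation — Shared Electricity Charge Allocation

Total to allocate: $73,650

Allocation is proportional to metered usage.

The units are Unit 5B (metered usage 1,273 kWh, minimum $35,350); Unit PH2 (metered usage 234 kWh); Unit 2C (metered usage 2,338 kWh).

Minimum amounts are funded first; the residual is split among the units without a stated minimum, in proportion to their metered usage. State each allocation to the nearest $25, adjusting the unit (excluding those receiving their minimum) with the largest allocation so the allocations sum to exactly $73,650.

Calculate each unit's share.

Unit 5B: $35,350 · Unit PH2: $3,475 · Unit 2C: $34,825

Fund the minimums — Unit 5B $35,350. Residual $38,300.
Residual split over remaining metered usage 2,572: Unit PH2 3,484.53 → $3,475; Unit 2C 34,815.47 → $34,825.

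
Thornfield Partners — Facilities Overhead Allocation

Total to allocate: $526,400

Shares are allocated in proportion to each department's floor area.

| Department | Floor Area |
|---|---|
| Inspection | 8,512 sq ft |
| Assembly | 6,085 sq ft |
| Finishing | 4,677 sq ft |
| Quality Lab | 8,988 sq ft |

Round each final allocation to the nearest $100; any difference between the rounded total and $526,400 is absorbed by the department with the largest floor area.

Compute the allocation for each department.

Sum of floor area: 8,512 + 6,085 + 4,677 + 8,988 = 28,262.
Unrounded shares: Inspection 158,542.10; Assembly 113,337.48; Finishing 87,112.48; Quality Lab 167,407.94.
After rounding ($100): Inspection $158,500; Assembly $113,300; Finishing $87,100; Quality Lab $167,400. Sum = $526,300.
Difference $526,400 − $526,300 = +$100 applied to largest floor area (Quality Lab): Quality Lab becomes $167,500.

Inspection: $158,500 | Assembly: $113,300 | Finishing: $87,100 | Quality Lab: $167,500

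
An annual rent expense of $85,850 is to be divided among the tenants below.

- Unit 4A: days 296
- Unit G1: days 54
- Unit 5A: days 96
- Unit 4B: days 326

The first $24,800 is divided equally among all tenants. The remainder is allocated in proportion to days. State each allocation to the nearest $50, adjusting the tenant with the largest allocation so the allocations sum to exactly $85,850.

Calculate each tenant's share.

Unit 4A: $29,600 · Unit G1: $10,450 · Unit 5A: $13,800 · Unit 4B: $32,000

First tranche $24,800 split equally: $6,200 each.
Remainder $61,050 by days (total 772): Unit 4A 23,407.77 → $23,400; Unit G1 4,270.34 → $4,250; Unit 5A 7,591.71 → $7,600; Unit 4B 25,780.18 → $25,800.
Totals: Unit 4A $6,200 + $23,400 = $29,600; Unit G1 $6,200 + $4,250 = $10,450; Unit 5A $6,200 + $7,600 = $13,800; Unit 4B $6,200 + $25,800 = $32,000.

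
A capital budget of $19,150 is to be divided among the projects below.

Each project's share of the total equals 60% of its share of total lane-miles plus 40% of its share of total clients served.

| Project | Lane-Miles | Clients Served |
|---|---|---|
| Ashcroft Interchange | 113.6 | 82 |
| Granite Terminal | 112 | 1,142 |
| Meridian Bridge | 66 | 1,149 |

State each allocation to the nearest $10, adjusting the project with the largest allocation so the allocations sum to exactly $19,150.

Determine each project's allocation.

Lane-miles total 291.6; clients served total 2,373.
Blended shares (60% lane-miles + 40% clients served): Ashcroft Interchange 0.2476; Granite Terminal 0.4230; Meridian Bridge 0.3295.
Pro-rata amounts: Ashcroft Interchange 4,740.91; Granite Terminal 8,099.52; Meridian Bridge 6,309.57.
At nearest $10: Ashcroft Interchange $4,740; Granite Terminal $8,100; Meridian Bridge $6,310. Sum = $19,150.
No rounding difference to absorb.

Ashcroft Interchange: $4,740; Granite Terminal: $8,100; Meridian Bridge: $6,310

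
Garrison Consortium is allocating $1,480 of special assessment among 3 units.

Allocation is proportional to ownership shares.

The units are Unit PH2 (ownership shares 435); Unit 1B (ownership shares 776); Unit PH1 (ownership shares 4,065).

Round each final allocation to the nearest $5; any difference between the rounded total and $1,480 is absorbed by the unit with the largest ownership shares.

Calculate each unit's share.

Combined ownership shares = 435 + 776 + 4,065 = 5,276.
Pro-rata amounts: Unit PH2 122.02; Unit 1B 217.68; Unit PH1 1,140.30.
Rounded to nearest $5: Unit PH2 $120; Unit 1B $220; Unit PH1 $1,140. Sum = $1,480.
Sum already equals the total — no adjustment.

Unit PH2: $120 · Unit 1B: $220 · Unit PH1: $1,140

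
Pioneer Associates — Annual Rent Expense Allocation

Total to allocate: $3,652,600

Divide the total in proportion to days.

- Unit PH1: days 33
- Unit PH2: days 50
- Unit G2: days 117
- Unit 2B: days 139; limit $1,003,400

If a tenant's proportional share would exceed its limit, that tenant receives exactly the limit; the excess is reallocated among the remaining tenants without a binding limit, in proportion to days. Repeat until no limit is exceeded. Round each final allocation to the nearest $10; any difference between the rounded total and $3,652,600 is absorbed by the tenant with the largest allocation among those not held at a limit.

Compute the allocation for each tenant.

Sum of days: 339.
Unconstrained shares: Unit PH1 355,562.83; Unit PH2 538,731.56; Unit G2 1,260,631.86; Unit 2B 1,497,673.75.
Held at cap: Unit 2B ($1,003,400); balance $2,649,200 reallocated over remaining days 200.
Remaining shares: Unit PH1 437,118.00 → $437,120; Unit PH2 662,300.00 → $662,300; Unit G2 1,549,782.00 → $1,549,780.

Unit PH1: $437,120 | Unit PH2: $662,300 | Unit G2: $1,549,780 | Unit 2B: $1,003,400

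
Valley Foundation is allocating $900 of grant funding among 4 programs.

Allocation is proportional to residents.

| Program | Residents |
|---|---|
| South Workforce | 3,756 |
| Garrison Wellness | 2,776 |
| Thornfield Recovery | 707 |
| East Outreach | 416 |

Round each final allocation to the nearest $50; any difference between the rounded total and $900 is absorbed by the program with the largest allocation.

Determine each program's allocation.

South Workforce: $400 | Garrison Wellness: $350 | Thornfield Recovery: $100 | East Outreach: $50

Sum of residents: 7,655.
Pro-rata amounts: South Workforce 3,756/7,655 × $900 = 441.59; Garrison Wellness 2,776/7,655 × $900 = 326.37; Thornfield Recovery 707/7,655 × $900 = 83.12; East Outreach 416/7,655 × $900 = 48.91.
Rounded to nearest $50: South Workforce $450; Garrison Wellness $350; Thornfield Recovery $100; East Outreach $50. Sum = $950.
Difference $900 − $950 = −$50 applied to largest allocation (South Workforce): South Workforce becomes $400.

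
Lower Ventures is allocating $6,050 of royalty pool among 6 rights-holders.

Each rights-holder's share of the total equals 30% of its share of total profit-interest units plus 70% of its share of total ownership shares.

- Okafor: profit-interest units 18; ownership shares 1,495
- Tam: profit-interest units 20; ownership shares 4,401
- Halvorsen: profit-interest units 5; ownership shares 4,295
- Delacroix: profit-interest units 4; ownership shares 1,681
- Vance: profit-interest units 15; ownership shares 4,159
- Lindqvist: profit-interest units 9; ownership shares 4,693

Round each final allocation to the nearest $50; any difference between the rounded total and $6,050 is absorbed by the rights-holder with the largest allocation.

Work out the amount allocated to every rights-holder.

Profit-interest units total 71; ownership shares total 20,724.
Composite weights (30% profit-interest units + 70% ownership shares): Okafor 0.1266; Tam 0.2332; Halvorsen 0.1662; Delacroix 0.0737; Vance 0.2039; Lindqvist 0.1965.
Raw shares: Okafor 765.65; Tam 1,410.62; Halvorsen 1,005.51; Delacroix 445.77; Vance 1,233.35; Lindqvist 1,189.10.
After rounding ($50): Okafor $750; Tam $1,400; Halvorsen $1,000; Delacroix $450; Vance $1,250; Lindqvist $1,200. Sum = $6,050.
Rounded total matches; no reconciliation needed.

Okafor: $750; Tam: $1,400; Halvorsen: $1,000; Delacroix: $450; Vance: $1,250; Lindqvist: $1,200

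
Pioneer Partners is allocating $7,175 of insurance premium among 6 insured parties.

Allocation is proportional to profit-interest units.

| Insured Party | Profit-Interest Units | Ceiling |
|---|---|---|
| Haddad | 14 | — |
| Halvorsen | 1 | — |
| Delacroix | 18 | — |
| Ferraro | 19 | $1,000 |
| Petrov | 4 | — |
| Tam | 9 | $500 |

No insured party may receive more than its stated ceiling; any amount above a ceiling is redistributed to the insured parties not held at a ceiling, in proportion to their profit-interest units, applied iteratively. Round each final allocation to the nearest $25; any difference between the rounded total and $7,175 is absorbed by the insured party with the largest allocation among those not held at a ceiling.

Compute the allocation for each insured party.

Haddad: $2,150; Halvorsen: $150; Delacroix: $2,750; Ferraro: $1,000; Petrov: $625; Tam: $500

Profit-interest units total: 65.
Proportional shares (ignoring caps): Haddad 1,545.38; Halvorsen 110.38; Delacroix 1,986.92; Ferraro 2,097.31; Petrov 441.54; Tam 993.46.
Capped: Ferraro ($1,000), Tam ($500); balance $5,675 reallocated over remaining profit-interest units 37.
Shares after redistribution: Haddad 2,147.30 → $2,150; Halvorsen 153.38 → $150; Delacroix 2,760.81 → $2,750; Petrov 613.51 → $625.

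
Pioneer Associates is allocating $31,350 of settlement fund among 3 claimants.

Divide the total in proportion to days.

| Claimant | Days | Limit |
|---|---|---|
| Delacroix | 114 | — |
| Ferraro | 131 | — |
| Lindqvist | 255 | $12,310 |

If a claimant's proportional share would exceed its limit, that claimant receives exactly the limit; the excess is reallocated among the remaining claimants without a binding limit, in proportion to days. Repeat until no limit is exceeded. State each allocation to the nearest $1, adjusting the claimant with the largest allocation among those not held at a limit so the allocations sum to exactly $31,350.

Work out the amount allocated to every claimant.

Delacroix: $8,859 | Ferraro: $10,181 | Lindqvist: $12,310

Total days = 500.
Unconstrained shares: Delacroix 7,147.80; Ferraro 8,213.70; Lindqvist 15,988.50.
Capped: Lindqvist ($12,310); remaining pool $19,040 reallocated over remaining days 245.
Redistributed shares: Delacroix 8,859.43 → $8,859; Ferraro 10,180.57 → $10,181.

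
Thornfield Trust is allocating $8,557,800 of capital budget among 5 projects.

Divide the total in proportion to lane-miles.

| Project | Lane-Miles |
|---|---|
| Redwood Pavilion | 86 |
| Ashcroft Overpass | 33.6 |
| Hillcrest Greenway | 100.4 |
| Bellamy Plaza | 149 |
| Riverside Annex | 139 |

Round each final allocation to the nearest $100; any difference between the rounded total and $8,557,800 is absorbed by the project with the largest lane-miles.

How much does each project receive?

Redwood Pavilion: $1,448,800; Ashcroft Overpass: $566,000; Hillcrest Greenway: $1,691,300; Bellamy Plaza: $2,510,100; Riverside Annex: $2,341,600

Total lane-miles = 86 + 33.6 + 100.4 + 149 + 139 = 508.
Proportional shares: Redwood Pavilion 1,448,761.42; Ashcroft Overpass 566,027.72; Hillcrest Greenway 1,691,344.72; Bellamy Plaza 2,510,063.39; Riverside Annex 2,341,602.76.
Rounded to nearest $100: Redwood Pavilion $1,448,800; Ashcroft Overpass $566,000; Hillcrest Greenway $1,691,300; Bellamy Plaza $2,510,100; Riverside Annex $2,341,600. Sum = $8,557,800.
No rounding difference to absorb.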